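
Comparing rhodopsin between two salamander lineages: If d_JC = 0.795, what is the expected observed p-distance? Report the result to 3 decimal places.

0.490

p = (3/4)(1 − e^(−4d/3)) = 0.75 × (1 − e^(-1.06)) = 0.75 × (1 − 0.346456) = 0.490158.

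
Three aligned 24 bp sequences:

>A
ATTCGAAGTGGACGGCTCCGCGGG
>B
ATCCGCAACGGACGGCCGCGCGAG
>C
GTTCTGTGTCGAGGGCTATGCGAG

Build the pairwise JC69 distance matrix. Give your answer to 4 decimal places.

d(A,B) = 0.3694, d(A,C) = 0.5199, d(B,C) = 0.8240

A–B: 7/24 sites differ → p ≈ 0.291667, d = −0.75 ln(1 − 0.388889) = 0.369358 ≈ 0.3694.
A–C: 9/24 sites differ → p = 0.375, d = −0.75 ln(1 − 0.5) = 0.519860 ≈ 0.5199.
B–C: 12/24 sites differ → p = 0.5, d = −0.75 ln(1 − 0.666667) = 0.823960 ≈ 0.8240.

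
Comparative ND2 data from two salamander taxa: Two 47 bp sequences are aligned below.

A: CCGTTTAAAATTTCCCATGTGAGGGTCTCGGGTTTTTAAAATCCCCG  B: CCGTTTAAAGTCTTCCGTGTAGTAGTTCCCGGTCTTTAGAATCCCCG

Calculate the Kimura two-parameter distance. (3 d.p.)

Of 47 sites, 11 differences are transitions and 2 are transversions, so P = 11/47 ≈ 0.234043 and Q = 2/47 ≈ 0.042553.
Under the Kimura two-parameter model, d = −½ ln(1 − 2P − Q) − ¼ ln(1 − 2Q).
1 − 2P − Q = 0.489361, giving −½ ln(0.489361) = 0.357327.
1 − 2Q = 0.914894, giving −¼ ln(0.914894) = 0.022237.
d = 0.357327 + 0.022237 = 0.379564.

0.380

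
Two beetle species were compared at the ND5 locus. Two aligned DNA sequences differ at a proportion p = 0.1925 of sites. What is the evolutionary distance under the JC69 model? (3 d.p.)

0.222

d = −(3/4) ln(1 − 4p/3) = −0.75 ln(1 − 0.256667) = −0.75 ln(0.743333)
  = −0.75 × (-0.296611) = 0.222458 substitutions/site.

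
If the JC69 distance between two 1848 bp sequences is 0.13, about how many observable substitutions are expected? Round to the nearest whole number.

221

Invert JC69: p = (3/4)(1 − e^(−4d/3)) = 0.75 × (1 − e^(-0.173333)) = 0.75 × (1 − 0.840858) = 0.119357.
Expected differing sites = pL ≈ 0.119357 × 1848 = 220.571736 ≈ 221.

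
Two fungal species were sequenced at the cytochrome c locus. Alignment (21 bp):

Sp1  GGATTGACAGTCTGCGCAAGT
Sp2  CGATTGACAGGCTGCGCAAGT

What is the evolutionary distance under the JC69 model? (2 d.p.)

0.10

The sequences differ at 2 of 21 sites (1, 11), so p = 2/21 ≈ 0.095238.
d = −(3/4) ln(1 − 4p/3) = −0.75 ln(1 − 0.126984) = −0.75 ln(0.873016)
  = −0.75 × (-0.135801) = 0.101851 substitutions/site.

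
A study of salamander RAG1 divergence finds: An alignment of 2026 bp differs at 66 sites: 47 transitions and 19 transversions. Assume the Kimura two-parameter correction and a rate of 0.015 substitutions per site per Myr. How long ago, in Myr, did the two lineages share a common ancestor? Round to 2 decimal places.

P = 47/2026 ≈ 0.023198 and Q = 19/2026 ≈ 0.009378.
Under the Kimura two-parameter model, d = −½ ln(1 − 2P − Q) − ¼ ln(1 − 2Q).
1 − 2P − Q = 0.944226, giving −½ ln(0.944226) = 0.028695.
1 − 2Q = 0.981244, giving −¼ ln(0.981244) = 0.004734.
d = 0.028695 + 0.004734 = 0.033429.
Under a molecular clock d = 2μt, so t = d/(2μ) = 0.033429 / (2 × 0.015) = 1.11 Myr.

1.11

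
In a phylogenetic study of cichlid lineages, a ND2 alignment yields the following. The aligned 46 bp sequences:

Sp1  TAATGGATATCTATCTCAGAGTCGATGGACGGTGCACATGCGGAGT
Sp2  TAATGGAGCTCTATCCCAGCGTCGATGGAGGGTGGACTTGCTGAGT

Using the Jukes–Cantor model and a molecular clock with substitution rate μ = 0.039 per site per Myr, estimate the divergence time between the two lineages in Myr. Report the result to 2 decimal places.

2.54

The sequences differ at 8 of 46 sites (8, 9, 16, 20, 30, 35, 38, 42), so p = 8/46 ≈ 0.173913.
d = −(3/4) ln(1 − 4p/3) = −0.75 ln(1 − 0.231884) = −0.75 ln(0.768116)
  = −0.75 × (-0.263815) = 0.197861 substitutions/site.
Under a molecular clock d = 2μt, so t = d/(2μ) = 0.197861 / (2 × 0.039) = 2.54 Myr.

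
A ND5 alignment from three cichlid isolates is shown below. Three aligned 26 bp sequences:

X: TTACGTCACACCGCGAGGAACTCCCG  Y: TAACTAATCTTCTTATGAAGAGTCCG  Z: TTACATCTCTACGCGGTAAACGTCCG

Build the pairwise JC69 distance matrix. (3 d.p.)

X–Y: 16/26 sites differ → p ≈ 0.615385, d = −0.75 ln(1 − 0.820513) = 1.288239 ≈ 1.288.
X–Z: 9/26 sites differ → p ≈ 0.346154, d = −0.75 ln(1 − 0.461539) = 0.464280 ≈ 0.464.
Y–Z: 12/26 sites differ → p ≈ 0.461538, d = −0.75 ln(1 − 0.615384) = 0.716632 ≈ 0.717.

d(X,Y) = 1.288, d(X,Z) = 0.464, d(Y,Z) = 0.717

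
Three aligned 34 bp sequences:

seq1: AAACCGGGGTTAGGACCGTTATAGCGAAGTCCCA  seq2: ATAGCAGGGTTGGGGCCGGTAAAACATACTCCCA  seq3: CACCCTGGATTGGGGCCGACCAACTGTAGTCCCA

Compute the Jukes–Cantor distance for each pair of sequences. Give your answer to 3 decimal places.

seq1–seq2: 11/34 sites differ → p ≈ 0.323529, d = −0.75 ln(1 − 0.431372) = 0.423397 ≈ 0.423.
seq1–seq3: 13/34 sites differ → p ≈ 0.382353, d = −0.75 ln(1 − 0.509804) = 0.534712 ≈ 0.535.
seq2–seq3: 13/34 sites differ → p ≈ 0.382353, d = −0.75 ln(1 − 0.509804) = 0.534712 ≈ 0.535.

d(seq1,seq2) = 0.423, d(seq1,seq3) = 0.535, d(seq2,seq3) = 0.535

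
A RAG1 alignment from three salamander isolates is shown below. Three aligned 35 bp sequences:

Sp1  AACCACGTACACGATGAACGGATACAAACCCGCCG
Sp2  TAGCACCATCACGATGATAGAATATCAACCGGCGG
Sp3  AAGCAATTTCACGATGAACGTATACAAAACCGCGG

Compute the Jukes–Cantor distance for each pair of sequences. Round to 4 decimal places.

Sp1–Sp2: 12/35 sites differ → p ≈ 0.342857, d = −0.75 ln(1 − 0.457143) = 0.458182 ≈ 0.4582.
Sp1–Sp3: 7/35 sites differ → p = 0.2, d = −0.75 ln(1 − 0.266667) = 0.232617 ≈ 0.2326.
Sp2–Sp3: 11/35 sites differ → p ≈ 0.314286, d = −0.75 ln(1 − 0.419048) = 0.407315 ≈ 0.4073.

d(Sp1,Sp2) = 0.4582, d(Sp1,Sp3) = 0.2326, d(Sp2,Sp3) = 0.4073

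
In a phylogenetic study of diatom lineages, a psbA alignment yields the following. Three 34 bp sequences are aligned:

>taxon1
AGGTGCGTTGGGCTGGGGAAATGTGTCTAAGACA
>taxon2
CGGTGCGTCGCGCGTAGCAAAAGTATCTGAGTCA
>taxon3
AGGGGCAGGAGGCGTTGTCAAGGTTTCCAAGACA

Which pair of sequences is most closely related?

taxon1–taxon2: 11/34 differ, p = 0.324, d = 0.423.
taxon1–taxon3: 13/34 differ, p = 0.382, d = 0.535.
taxon2–taxon3: 15/34 differ, p = 0.441, d = 0.665.
The smallest distance is between taxon1 and taxon2.

taxon1 and taxon2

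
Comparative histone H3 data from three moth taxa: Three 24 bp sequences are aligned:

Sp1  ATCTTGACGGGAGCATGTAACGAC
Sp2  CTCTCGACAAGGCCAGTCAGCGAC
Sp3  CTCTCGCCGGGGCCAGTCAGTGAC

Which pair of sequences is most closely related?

Sp1–Sp2: 10/24 differ, p = 0.417, d = 0.608.
Sp1–Sp3: 10/24 differ, p = 0.417, d = 0.608.
Sp2–Sp3: 4/24 differ, p = 0.167, d = 0.188.
The smallest distance is between Sp2 and Sp3.

Sp2 and Sp3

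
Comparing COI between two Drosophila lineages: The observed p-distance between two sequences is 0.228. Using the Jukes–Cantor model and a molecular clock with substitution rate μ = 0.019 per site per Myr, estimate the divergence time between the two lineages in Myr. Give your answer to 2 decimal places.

7.15

d = −(3/4) ln(1 − 4p/3) = −0.75 ln(1 − 0.304) = −0.75 ln(0.696)
  = −0.75 × (-0.362406) = 0.271805 substitutions/site.
Under a molecular clock d = 2μt, so t = d/(2μ) = 0.271805 / (2 × 0.019) = 7.15 Myr.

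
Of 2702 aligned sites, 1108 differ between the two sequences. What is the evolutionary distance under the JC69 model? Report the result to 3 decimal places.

0.593

p = 1108/2702 ≈ 0.410067.
d = −(3/4) ln(1 − 4p/3) = −0.75 ln(1 − 0.546756) = −0.75 ln(0.453244)
  = −0.75 × (-0.791325) = 0.593494 substitutions/site.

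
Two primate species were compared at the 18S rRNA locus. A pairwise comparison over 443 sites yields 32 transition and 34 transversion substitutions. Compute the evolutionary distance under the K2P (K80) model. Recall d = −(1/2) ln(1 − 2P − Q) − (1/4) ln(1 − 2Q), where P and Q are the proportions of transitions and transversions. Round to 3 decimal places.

0.167

P = 32/443 ≈ 0.072235 and Q = 34/443 ≈ 0.076749.
Under the Kimura two-parameter model, d = −½ ln(1 − 2P − Q) − ¼ ln(1 − 2Q).
1 − 2P − Q = 0.778781, giving −½ ln(0.778781) = 0.125013.
1 − 2Q = 0.846502, giving −¼ ln(0.846502) = 0.041661.
d = 0.125013 + 0.041661 = 0.166674.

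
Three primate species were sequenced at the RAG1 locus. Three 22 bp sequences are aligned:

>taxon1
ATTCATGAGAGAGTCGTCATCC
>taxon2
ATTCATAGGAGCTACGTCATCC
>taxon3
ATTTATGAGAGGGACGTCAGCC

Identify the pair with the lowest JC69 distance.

taxon1–taxon2: 5/22 differ, p = 0.227, d = 0.271.
taxon1–taxon3: 4/22 differ, p = 0.182, d = 0.208.
taxon2–taxon3: 6/22 differ, p = 0.273, d = 0.339.
The smallest distance is between taxon1 and taxon3.

taxon1 and taxon3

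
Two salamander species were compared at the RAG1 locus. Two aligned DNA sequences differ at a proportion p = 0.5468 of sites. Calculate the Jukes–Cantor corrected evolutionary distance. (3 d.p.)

0.979

d = −(3/4) ln(1 − 4p/3) = −0.75 ln(1 − 0.729067) = −0.75 ln(0.270933)
  = −0.75 × (-1.305884) = 0.979413 substitutions/site.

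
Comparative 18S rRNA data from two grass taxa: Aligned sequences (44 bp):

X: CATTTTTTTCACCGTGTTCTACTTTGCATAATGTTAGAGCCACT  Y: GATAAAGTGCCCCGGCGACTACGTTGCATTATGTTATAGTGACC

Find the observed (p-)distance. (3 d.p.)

The sequences differ at 17 of 44 positions.
p = 17/44 = 0.386363… ≈ 0.386 (to 3 d.p.).

0.386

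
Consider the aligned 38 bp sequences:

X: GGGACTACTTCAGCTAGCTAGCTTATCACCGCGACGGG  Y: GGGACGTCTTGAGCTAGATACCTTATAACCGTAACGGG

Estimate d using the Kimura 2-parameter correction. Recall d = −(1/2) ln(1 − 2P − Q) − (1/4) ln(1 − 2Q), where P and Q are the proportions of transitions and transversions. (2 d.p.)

0.25

Of 38 sites, 2 differences are transitions and 6 are transversions, so P = 2/38 ≈ 0.052632 and Q = 6/38 ≈ 0.157895.
Under the Kimura two-parameter model, d = −½ ln(1 − 2P − Q) − ¼ ln(1 − 2Q).
1 − 2P − Q = 0.736841, giving −½ ln(0.736841) = 0.152692.
1 − 2Q = 0.68421, giving −¼ ln(0.68421) = 0.094873.
d = 0.152692 + 0.094873 = 0.247565.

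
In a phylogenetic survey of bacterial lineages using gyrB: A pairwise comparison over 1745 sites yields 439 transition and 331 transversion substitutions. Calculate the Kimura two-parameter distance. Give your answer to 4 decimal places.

P = 439/1745 ≈ 0.251576 and Q = 331/1745 ≈ 0.189685.
Under the Kimura two-parameter model, d = −½ ln(1 − 2P − Q) − ¼ ln(1 − 2Q).
1 − 2P − Q = 0.307163, giving −½ ln(0.307163) = 0.590188.
1 − 2Q = 0.62063, giving −¼ ln(0.62063) = 0.119255.
d = 0.590188 + 0.119255 = 0.709443.

0.7094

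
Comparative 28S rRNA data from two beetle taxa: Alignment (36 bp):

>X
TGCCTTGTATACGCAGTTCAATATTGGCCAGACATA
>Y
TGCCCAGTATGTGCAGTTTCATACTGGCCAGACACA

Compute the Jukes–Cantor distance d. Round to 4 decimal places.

The sequences differ at 8 of 36 sites (5, 6, 11, 12, 19, 20, 24, 35), so p = 8/36 ≈ 0.222222.
d = −(3/4) ln(1 − 4p/3) = −0.75 ln(1 − 0.296296) = −0.75 ln(0.703704)
  = −0.75 × (-0.351397) = 0.263548 substitutions/site.

0.2635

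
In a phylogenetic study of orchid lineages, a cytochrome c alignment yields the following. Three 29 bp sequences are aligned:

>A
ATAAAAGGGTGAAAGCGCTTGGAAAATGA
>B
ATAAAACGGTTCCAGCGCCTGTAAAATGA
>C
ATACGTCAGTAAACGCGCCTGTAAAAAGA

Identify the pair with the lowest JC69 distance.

A–B: 6/29 differ, p = 0.207, d = 0.242.
A–C: 10/29 differ, p = 0.345, d = 0.462.
B–C: 9/29 differ, p = 0.310, d = 0.401.
The smallest distance is between A and B.

A and B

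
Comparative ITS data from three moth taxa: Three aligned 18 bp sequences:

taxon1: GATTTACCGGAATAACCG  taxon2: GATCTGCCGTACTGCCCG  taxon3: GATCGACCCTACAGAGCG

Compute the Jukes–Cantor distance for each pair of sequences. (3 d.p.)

d(taxon1,taxon2) = 0.441, d(taxon1,taxon3) = 0.673, d(taxon2,taxon3) = 0.441

taxon1–taxon2: 6/18 sites differ → p ≈ 0.333333, d = −0.75 ln(1 − 0.444444) = 0.440839 ≈ 0.441.
taxon1–taxon3: 8/18 sites differ → p ≈ 0.444444, d = −0.75 ln(1 − 0.592592) = 0.673455 ≈ 0.673.
taxon2–taxon3: 6/18 sites differ → p ≈ 0.333333, d = −0.75 ln(1 − 0.444444) = 0.440839 ≈ 0.441.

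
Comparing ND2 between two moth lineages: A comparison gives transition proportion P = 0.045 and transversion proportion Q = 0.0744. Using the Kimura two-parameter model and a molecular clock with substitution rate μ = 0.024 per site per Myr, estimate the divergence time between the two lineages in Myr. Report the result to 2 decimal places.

Under the Kimura two-parameter model, d = −½ ln(1 − 2P − Q) − ¼ ln(1 − 2Q).
1 − 2P − Q = 0.8356, giving −½ ln(0.8356) = 0.089803.
1 − 2Q = 0.8512, giving −¼ ln(0.8512) = 0.040277.
d = 0.089803 + 0.040277 = 0.130080.
Under a molecular clock d = 2μt, so t = d/(2μ) = 0.130080 / (2 × 0.024) = 2.71 Myr.

2.71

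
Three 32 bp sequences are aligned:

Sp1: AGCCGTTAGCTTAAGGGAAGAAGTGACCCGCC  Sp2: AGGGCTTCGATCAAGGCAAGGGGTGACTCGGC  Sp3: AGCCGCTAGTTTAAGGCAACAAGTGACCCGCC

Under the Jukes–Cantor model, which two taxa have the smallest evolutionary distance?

Sp1 and Sp3

Sp1–Sp2: 11/32 differ, p = 0.344, d = 0.460.
Sp1–Sp3: 4/32 differ, p = 0.125, d = 0.137.
Sp2–Sp3: 12/32 differ, p = 0.375, d = 0.520.
The smallest distance is between Sp1 and Sp3.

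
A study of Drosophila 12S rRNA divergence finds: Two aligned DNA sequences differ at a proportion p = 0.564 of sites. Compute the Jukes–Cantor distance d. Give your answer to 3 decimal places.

d = −(3/4) ln(1 − 4p/3) = −0.75 ln(1 − 0.752) = −0.75 ln(0.248)
  = −0.75 × (-1.394327) = 1.045745 substitutions/site.

1.046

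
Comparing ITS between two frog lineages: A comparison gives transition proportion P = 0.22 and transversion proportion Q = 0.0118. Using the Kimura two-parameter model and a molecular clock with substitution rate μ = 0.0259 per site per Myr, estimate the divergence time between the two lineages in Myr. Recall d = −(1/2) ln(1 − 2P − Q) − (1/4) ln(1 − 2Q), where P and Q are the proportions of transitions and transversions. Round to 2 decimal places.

Under the Kimura two-parameter model, d = −½ ln(1 − 2P − Q) − ¼ ln(1 − 2Q).
1 − 2P − Q = 0.5482, giving −½ ln(0.5482) = 0.300558.
1 − 2Q = 0.9764, giving −¼ ln(0.9764) = 0.005971.
d = 0.300558 + 0.005971 = 0.306529.
Under a molecular clock d = 2μt, so t = d/(2μ) = 0.306529 / (2 × 0.0259) = 5.92 Myr.

5.92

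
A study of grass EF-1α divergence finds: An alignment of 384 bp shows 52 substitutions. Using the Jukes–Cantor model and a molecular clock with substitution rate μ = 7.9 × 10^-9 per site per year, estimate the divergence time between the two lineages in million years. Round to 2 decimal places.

9.45

p = 52/384 ≈ 0.135417.
d = −(3/4) ln(1 − 4p/3) = −0.75 ln(1 − 0.180556) = −0.75 ln(0.819444)
  = −0.75 × (-0.199129) = 0.149347 substitutions/site.
Under a molecular clock d = 2μt, so t = d/(2μ) = 0.149347 / (2 × 7.9 × 10^-9) = 9.45 million years.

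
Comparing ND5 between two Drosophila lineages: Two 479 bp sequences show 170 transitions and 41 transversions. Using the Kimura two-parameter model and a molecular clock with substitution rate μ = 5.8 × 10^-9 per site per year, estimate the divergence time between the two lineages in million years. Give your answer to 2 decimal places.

P = 170/479 ≈ 0.354906 and Q = 41/479 ≈ 0.085595.
Under the Kimura two-parameter model, d = −½ ln(1 − 2P − Q) − ¼ ln(1 − 2Q).
1 − 2P − Q = 0.204593, giving −½ ln(0.204593) = 0.793366.
1 − 2Q = 0.82881, giving −¼ ln(0.82881) = 0.046941.
d = 0.793366 + 0.046941 = 0.840307.
Under a molecular clock d = 2μt, so t = d/(2μ) = 0.840307 / (2 × 5.8 × 10^-9) = 72.44 million years.

72.44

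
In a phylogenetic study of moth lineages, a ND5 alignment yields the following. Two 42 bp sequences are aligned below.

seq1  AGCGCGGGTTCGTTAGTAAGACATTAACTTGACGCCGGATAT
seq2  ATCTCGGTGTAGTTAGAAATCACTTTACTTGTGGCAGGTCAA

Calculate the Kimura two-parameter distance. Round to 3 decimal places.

Of 42 sites, 1 differences are transitions and 16 are transversions, so P = 1/42 ≈ 0.02381 and Q = 16/42 ≈ 0.380952.
Under the Kimura two-parameter model, d = −½ ln(1 − 2P − Q) − ¼ ln(1 − 2Q).
1 − 2P − Q = 0.571428, giving −½ ln(0.571428) = 0.279808.
1 − 2Q = 0.238096, giving −¼ ln(0.238096) = 0.358770.
d = 0.279808 + 0.358770 = 0.638578.

0.639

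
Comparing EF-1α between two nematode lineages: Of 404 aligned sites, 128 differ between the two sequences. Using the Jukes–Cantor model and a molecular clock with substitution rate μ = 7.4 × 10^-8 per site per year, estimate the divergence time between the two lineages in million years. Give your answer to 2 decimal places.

2.78

p = 128/404 ≈ 0.316832.
d = −(3/4) ln(1 − 4p/3) = −0.75 ln(1 − 0.422443) = −0.75 ln(0.577557)
  = −0.75 × (-0.548948) = 0.411711 substitutions/site.
Under a molecular clock d = 2μt, so t = d/(2μ) = 0.411711 / (2 × 7.4 × 10^-8) = 2.78 million years.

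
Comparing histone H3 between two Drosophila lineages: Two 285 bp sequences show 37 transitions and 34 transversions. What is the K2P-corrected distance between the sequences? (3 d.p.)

0.306

P = 37/285 ≈ 0.129825 and Q = 34/285 ≈ 0.119298.
Under the Kimura two-parameter model, d = −½ ln(1 − 2P − Q) − ¼ ln(1 − 2Q).
1 − 2P − Q = 0.621052, giving −½ ln(0.621052) = 0.238170.
1 − 2Q = 0.761404, giving −¼ ln(0.761404) = 0.068148.
d = 0.238170 + 0.068148 = 0.306318.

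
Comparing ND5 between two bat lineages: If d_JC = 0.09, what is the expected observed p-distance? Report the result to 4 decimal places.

0.0848

p = (3/4)(1 − e^(−4d/3)) = 0.75 × (1 − e^(-0.12)) = 0.75 × (1 − 0.886920) = 0.084810.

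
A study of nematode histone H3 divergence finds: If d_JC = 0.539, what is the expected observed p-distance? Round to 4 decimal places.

p = (3/4)(1 − e^(−4d/3)) = 0.75 × (1 − e^(-0.718667)) = 0.75 × (1 − 0.487402) = 0.384449.

0.3844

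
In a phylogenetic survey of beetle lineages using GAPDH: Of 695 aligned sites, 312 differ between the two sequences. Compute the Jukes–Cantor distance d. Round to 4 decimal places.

p = 312/695 ≈ 0.448921.
d = −(3/4) ln(1 − 4p/3) = −0.75 ln(1 − 0.598561) = −0.75 ln(0.401439)
  = −0.75 × (-0.912700) = 0.684525 substitutions/site.

0.6845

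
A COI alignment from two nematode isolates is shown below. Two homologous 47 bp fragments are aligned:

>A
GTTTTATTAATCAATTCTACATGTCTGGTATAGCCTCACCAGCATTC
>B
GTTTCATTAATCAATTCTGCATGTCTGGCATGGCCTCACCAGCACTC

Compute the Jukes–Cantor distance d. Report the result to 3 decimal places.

The sequences differ at 5 of 47 sites (5, 19, 29, 32, 45), so p = 5/47 ≈ 0.106383.
d = −(3/4) ln(1 − 4p/3) = −0.75 ln(1 − 0.141844) = −0.75 ln(0.858156)
  = −0.75 × (-0.152969) = 0.114727 substitutions/site.

0.115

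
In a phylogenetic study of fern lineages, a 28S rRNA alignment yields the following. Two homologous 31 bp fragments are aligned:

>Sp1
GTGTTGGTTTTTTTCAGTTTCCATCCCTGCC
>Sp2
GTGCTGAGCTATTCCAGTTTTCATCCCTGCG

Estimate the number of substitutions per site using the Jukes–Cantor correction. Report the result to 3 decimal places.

0.316

The sequences differ at 8 of 31 sites (4, 7, 8, 9, 11, 14, 21, 31), so p = 8/31 ≈ 0.258065.
d = −(3/4) ln(1 − 4p/3) = −0.75 ln(1 − 0.344087) = −0.75 ln(0.655913)
  = −0.75 × (-0.421727) = 0.316295 substitutions/site.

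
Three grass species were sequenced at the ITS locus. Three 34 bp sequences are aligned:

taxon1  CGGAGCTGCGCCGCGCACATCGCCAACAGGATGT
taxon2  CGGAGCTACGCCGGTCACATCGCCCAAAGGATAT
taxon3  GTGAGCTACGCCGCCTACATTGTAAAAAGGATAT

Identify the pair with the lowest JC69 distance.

taxon1–taxon2: 6/34 differ, p = 0.176, d = 0.201.
taxon1–taxon3: 10/34 differ, p = 0.294, d = 0.373.
taxon2–taxon3: 9/34 differ, p = 0.265, d = 0.326.
The smallest distance is between taxon1 and taxon2.

taxon1 and taxon2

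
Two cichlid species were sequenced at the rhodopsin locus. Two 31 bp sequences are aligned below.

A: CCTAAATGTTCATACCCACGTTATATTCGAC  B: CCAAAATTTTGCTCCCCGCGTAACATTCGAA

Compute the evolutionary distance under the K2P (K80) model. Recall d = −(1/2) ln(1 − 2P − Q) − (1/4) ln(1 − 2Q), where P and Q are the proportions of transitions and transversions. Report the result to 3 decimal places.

Of 31 sites, 2 differences are transitions and 7 are transversions, so P = 2/31 ≈ 0.064516 and Q = 7/31 ≈ 0.225806.
Under the Kimura two-parameter model, d = −½ ln(1 − 2P − Q) − ¼ ln(1 − 2Q).
1 − 2P − Q = 0.645162, giving −½ ln(0.645162) = 0.219127.
1 − 2Q = 0.548388, giving −¼ ln(0.548388) = 0.150193.
d = 0.219127 + 0.150193 = 0.369320.

0.369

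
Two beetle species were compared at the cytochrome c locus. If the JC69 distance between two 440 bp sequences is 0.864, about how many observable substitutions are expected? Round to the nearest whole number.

226

Invert JC69: p = (3/4)(1 − e^(−4d/3)) = 0.75 × (1 − e^(-1.152)) = 0.75 × (1 − 0.316004) = 0.512997.
Expected differing sites = pL ≈ 0.512997 × 440 = 225.71868 ≈ 226.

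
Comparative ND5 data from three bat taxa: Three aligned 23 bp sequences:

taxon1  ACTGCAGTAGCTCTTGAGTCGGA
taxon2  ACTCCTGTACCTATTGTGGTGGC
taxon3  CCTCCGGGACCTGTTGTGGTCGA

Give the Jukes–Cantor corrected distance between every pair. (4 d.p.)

d(taxon1,taxon2) = 0.4674, d(taxon1,taxon3) = 0.6501, d(taxon2,taxon3) = 0.3206

taxon1–taxon2: 8/23 sites differ → p ≈ 0.347826, d = −0.75 ln(1 − 0.463768) = 0.467391 ≈ 0.4674.
taxon1–taxon3: 10/23 sites differ → p ≈ 0.434783, d = −0.75 ln(1 − 0.579711) = 0.650110 ≈ 0.6501.
taxon2–taxon3: 6/23 sites differ → p ≈ 0.26087, d = −0.75 ln(1 − 0.347827) = 0.320584 ≈ 0.3206.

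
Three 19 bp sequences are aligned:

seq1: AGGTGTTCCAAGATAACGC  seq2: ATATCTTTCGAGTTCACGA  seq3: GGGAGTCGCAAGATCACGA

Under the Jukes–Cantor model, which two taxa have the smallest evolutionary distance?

seq1 and seq3

seq1–seq2: 8/19 differ, p = 0.421, d = 0.618.
seq1–seq3: 6/19 differ, p = 0.316, d = 0.410.
seq2–seq3: 9/19 differ, p = 0.474, d = 0.749.
The smallest distance is between seq1 and seq3.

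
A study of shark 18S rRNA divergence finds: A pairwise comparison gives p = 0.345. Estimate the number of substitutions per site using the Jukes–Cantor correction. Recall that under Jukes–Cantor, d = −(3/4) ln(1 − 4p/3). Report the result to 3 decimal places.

0.462

d = −(3/4) ln(1 − 4p/3) = −0.75 ln(1 − 0.46) = −0.75 ln(0.54)
  = −0.75 × (-0.616186) = 0.462140 substitutions/site.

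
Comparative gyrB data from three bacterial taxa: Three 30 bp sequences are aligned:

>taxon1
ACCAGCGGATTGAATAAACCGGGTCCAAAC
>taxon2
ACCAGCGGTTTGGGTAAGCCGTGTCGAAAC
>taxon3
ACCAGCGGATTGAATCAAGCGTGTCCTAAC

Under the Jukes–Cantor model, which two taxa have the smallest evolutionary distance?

taxon1–taxon2: 6/30 differ, p = 0.200, d = 0.233.
taxon1–taxon3: 4/30 differ, p = 0.133, d = 0.147.
taxon2–taxon3: 8/30 differ, p = 0.267, d = 0.330.
The smallest distance is between taxon1 and taxon3.

taxon1 and taxon3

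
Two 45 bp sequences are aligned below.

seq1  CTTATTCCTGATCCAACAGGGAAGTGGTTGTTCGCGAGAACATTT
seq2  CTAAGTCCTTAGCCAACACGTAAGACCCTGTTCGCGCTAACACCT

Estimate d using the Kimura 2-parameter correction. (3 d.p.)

0.405

Of 45 sites, 3 differences are transitions and 11 are transversions, so P = 3/45 ≈ 0.066667 and Q = 11/45 ≈ 0.244444.
Under the Kimura two-parameter model, d = −½ ln(1 − 2P − Q) − ¼ ln(1 − 2Q).
1 − 2P − Q = 0.622222, giving −½ ln(0.622222) = 0.237229.
1 − 2Q = 0.511112, giving −¼ ln(0.511112) = 0.167792.
d = 0.237229 + 0.167792 = 0.405021.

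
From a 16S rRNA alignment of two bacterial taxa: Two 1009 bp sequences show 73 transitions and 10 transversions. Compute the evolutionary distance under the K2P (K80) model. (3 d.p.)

0.089

P = 73/1009 ≈ 0.072349 and Q = 10/1009 ≈ 0.009911.
Under the Kimura two-parameter model, d = −½ ln(1 − 2P − Q) − ¼ ln(1 − 2Q).
1 − 2P − Q = 0.845391, giving −½ ln(0.845391) = 0.083978.
1 − 2Q = 0.980178, giving −¼ ln(0.980178) = 0.005005.
d = 0.083978 + 0.005005 = 0.088983.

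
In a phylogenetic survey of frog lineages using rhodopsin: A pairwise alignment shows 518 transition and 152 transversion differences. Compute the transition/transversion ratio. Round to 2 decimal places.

R = 518/152 = 3.407894… ≈ 3.41 (to 2 d.p.).

3.41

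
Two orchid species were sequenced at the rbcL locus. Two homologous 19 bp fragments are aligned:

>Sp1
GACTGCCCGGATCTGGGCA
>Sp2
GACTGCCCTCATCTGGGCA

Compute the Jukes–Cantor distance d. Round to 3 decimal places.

The sequences differ at 2 of 19 sites (9, 10), so p = 2/19 ≈ 0.105263.
d = −(3/4) ln(1 − 4p/3) = −0.75 ln(1 − 0.140351) = −0.75 ln(0.859649)
  = −0.75 × (-0.151231) = 0.113423 substitutions/site.

0.113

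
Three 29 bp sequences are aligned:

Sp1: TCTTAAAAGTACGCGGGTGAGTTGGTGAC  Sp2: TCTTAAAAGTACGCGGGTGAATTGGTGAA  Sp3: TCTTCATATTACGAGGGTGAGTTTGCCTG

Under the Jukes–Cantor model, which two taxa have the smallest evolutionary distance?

Sp1–Sp2: 2/29 differ, p = 0.069, d = 0.072.
Sp1–Sp3: 9/29 differ, p = 0.310, d = 0.401.
Sp2–Sp3: 10/29 differ, p = 0.345, d = 0.462.
The smallest distance is between Sp1 and Sp2.

Sp1 and Sp2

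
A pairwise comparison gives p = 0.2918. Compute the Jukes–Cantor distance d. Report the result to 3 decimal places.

d = −(3/4) ln(1 − 4p/3) = −0.75 ln(1 − 0.389067) = −0.75 ln(0.610933)
  = −0.75 × (-0.492768) = 0.369576 substitutions/site.

0.370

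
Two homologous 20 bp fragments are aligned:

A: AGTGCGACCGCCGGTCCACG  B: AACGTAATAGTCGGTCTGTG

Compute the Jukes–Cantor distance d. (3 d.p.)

The sequences differ at 10 of 20 sites (2, 3, 5, 6, 8, 9, 11, 17, 18, 19), so p = 10/20 = 0.5.
d = −(3/4) ln(1 − 4p/3) = −0.75 ln(1 − 0.666667) = −0.75 ln(0.333333)
  = −0.75 × (-1.098613) = 0.823960 substitutions/site.

0.824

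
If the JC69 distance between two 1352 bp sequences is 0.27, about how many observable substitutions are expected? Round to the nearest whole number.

Invert JC69: p = (3/4)(1 − e^(−4d/3)) = 0.75 × (1 − e^(-0.36)) = 0.75 × (1 − 0.697676) = 0.226743.
Expected differing sites = pL ≈ 0.226743 × 1352 = 306.556536 ≈ 307.

307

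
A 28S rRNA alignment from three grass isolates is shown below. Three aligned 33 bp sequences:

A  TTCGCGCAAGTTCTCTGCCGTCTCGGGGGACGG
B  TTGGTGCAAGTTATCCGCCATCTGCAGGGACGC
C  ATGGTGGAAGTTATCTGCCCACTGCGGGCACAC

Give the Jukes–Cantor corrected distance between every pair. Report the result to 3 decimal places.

A–B: 9/33 sites differ → p ≈ 0.272727, d = −0.75 ln(1 − 0.363636) = 0.338988 ≈ 0.339.
A–C: 12/33 sites differ → p ≈ 0.363636, d = −0.75 ln(1 − 0.484848) = 0.497470 ≈ 0.497.
B–C: 8/33 sites differ → p ≈ 0.242424, d = −0.75 ln(1 − 0.323232) = 0.292820 ≈ 0.293.

d(A,B) = 0.339, d(A,C) = 0.497, d(B,C) = 0.293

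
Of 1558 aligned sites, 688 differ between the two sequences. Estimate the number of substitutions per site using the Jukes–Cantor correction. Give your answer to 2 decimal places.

0.67

p = 688/1558 ≈ 0.441592.
d = −(3/4) ln(1 − 4p/3) = −0.75 ln(1 − 0.588789) = −0.75 ln(0.411211)
  = −0.75 × (-0.888649) = 0.666487 substitutions/site.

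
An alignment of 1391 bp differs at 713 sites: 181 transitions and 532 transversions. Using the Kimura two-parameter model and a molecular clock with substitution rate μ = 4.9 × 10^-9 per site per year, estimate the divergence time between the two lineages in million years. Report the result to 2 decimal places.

P = 181/1391 ≈ 0.130122 and Q = 532/1391 ≈ 0.382459.
Under the Kimura two-parameter model, d = −½ ln(1 − 2P − Q) − ¼ ln(1 − 2Q).
1 − 2P − Q = 0.357297, giving −½ ln(0.357297) = 0.514594.
1 − 2Q = 0.235082, giving −¼ ln(0.235082) = 0.361955.
d = 0.514594 + 0.361955 = 0.876549.
Under a molecular clock d = 2μt, so t = d/(2μ) = 0.876549 / (2 × 4.9 × 10^-9) = 89.44 million years.

89.44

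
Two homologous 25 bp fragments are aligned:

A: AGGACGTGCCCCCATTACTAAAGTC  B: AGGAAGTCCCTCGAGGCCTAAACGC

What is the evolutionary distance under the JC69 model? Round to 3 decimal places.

0.490

The sequences differ at 9 of 25 sites (5, 8, 11, 13, 15, 16, 17, 23, 24), so p = 9/25 = 0.36.
d = −(3/4) ln(1 − 4p/3) = −0.75 ln(1 − 0.48) = −0.75 ln(0.52)
  = −0.75 × (-0.653926) = 0.490445 substitutions/site.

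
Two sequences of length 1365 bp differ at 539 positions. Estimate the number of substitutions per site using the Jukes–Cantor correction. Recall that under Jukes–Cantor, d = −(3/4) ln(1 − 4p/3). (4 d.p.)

p = 539/1365 ≈ 0.394872.
d = −(3/4) ln(1 − 4p/3) = −0.75 ln(1 − 0.526496) = −0.75 ln(0.473504)
  = −0.75 × (-0.747595) = 0.560696 substitutions/site.

0.5607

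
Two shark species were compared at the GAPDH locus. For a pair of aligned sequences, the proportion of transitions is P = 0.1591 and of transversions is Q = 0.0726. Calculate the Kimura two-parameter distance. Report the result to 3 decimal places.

Under the Kimura two-parameter model, d = −½ ln(1 − 2P − Q) − ¼ ln(1 − 2Q).
1 − 2P − Q = 0.6092, giving −½ ln(0.6092) = 0.247804.
1 − 2Q = 0.8548, giving −¼ ln(0.8548) = 0.039222.
d = 0.247804 + 0.039222 = 0.287026.

0.287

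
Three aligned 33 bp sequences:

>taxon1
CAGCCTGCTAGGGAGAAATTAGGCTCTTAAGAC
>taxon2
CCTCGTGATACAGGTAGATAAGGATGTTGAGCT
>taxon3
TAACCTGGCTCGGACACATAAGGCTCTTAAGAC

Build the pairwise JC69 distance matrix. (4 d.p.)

taxon1–taxon2: 15/33 sites differ → p ≈ 0.454545, d = −0.75 ln(1 − 0.60606) = 0.698667 ≈ 0.6987.
taxon1–taxon3: 9/33 sites differ → p ≈ 0.272727, d = −0.75 ln(1 − 0.363636) = 0.338988 ≈ 0.3390.
taxon2–taxon3: 16/33 sites differ → p ≈ 0.484848, d = −0.75 ln(1 − 0.646464) = 0.779827 ≈ 0.7798.

d(taxon1,taxon2) = 0.6987, d(taxon1,taxon3) = 0.3390, d(taxon2,taxon3) = 0.7798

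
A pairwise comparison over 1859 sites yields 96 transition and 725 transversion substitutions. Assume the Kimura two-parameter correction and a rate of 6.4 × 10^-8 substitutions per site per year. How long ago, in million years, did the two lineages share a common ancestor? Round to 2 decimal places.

5.61

P = 96/1859 ≈ 0.051641 and Q = 725/1859 ≈ 0.389995.
Under the Kimura two-parameter model, d = −½ ln(1 − 2P − Q) − ¼ ln(1 − 2Q).
1 − 2P − Q = 0.506723, giving −½ ln(0.506723) = 0.339895.
1 − 2Q = 0.22001, giving −¼ ln(0.22001) = 0.378521.
d = 0.339895 + 0.378521 = 0.718416.
Under a molecular clock d = 2μt, so t = d/(2μ) = 0.718416 / (2 × 6.4 × 10^-8) = 5.61 million years.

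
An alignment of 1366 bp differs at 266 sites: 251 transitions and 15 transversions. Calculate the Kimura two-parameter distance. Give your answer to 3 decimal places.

P = 251/1366 ≈ 0.183748 and Q = 15/1366 ≈ 0.010981.
Under the Kimura two-parameter model, d = −½ ln(1 − 2P − Q) − ¼ ln(1 − 2Q).
1 − 2P − Q = 0.621523, giving −½ ln(0.621523) = 0.237791.
1 − 2Q = 0.978038, giving −¼ ln(0.978038) = 0.005552.
d = 0.237791 + 0.005552 = 0.243343.

0.243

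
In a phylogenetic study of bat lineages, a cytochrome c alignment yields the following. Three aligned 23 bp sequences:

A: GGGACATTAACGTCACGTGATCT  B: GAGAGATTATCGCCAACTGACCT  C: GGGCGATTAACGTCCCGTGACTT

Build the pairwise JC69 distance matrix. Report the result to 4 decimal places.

d(A,B) = 0.3904, d(A,C) = 0.2567, d(B,C) = 0.4674

A–B: 7/23 sites differ → p ≈ 0.304348, d = −0.75 ln(1 − 0.405797) = 0.390401 ≈ 0.3904.
A–C: 5/23 sites differ → p ≈ 0.217391, d = −0.75 ln(1 − 0.289855) = 0.256715 ≈ 0.2567.
B–C: 8/23 sites differ → p ≈ 0.347826, d = −0.75 ln(1 − 0.463768) = 0.467391 ≈ 0.4674.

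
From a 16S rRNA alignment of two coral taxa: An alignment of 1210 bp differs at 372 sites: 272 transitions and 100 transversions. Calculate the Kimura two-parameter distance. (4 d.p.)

P = 272/1210 ≈ 0.224793 and Q = 100/1210 ≈ 0.082645.
Under the Kimura two-parameter model, d = −½ ln(1 − 2P − Q) − ¼ ln(1 − 2Q).
1 − 2P − Q = 0.467769, giving −½ ln(0.467769) = 0.379890.
1 − 2Q = 0.83471, giving −¼ ln(0.83471) = 0.045168.
d = 0.379890 + 0.045168 = 0.425058.

0.4251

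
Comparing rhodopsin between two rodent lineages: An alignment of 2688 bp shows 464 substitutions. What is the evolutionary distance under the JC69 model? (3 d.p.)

p = 464/2688 ≈ 0.172619.
d = −(3/4) ln(1 − 4p/3) = −0.75 ln(1 − 0.230159) = −0.75 ln(0.769841)
  = −0.75 × (-0.261571) = 0.196178 substitutions/site.

0.196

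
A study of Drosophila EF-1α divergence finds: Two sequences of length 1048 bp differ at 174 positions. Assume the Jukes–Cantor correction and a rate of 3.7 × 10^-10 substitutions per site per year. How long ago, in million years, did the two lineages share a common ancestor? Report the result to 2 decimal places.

253.61

p = 174/1048 ≈ 0.166031.
d = −(3/4) ln(1 − 4p/3) = −0.75 ln(1 − 0.221375) = −0.75 ln(0.778625)
  = −0.75 × (-0.250226) = 0.187670 substitutions/site.
Under a molecular clock d = 2μt, so t = d/(2μ) = 0.187670 / (2 × 3.7 × 10^-10) = 253.61 million years.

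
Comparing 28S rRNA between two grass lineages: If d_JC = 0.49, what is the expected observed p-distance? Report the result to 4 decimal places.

0.3598

p = (3/4)(1 − e^(−4d/3)) = 0.75 × (1 − e^(-0.653333)) = 0.75 × (1 − 0.520309) = 0.359768.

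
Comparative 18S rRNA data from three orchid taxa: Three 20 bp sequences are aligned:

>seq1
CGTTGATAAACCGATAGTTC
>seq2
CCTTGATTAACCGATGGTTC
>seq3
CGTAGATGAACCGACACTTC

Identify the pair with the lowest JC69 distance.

seq1 and seq2

seq1–seq2: 3/20 differ, p = 0.150, d = 0.167.
seq1–seq3: 4/20 differ, p = 0.200, d = 0.233.
seq2–seq3: 6/20 differ, p = 0.300, d = 0.383.
The smallest distance is between seq1 and seq2.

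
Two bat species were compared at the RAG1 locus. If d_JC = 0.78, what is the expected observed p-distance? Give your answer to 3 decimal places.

0.485

p = (3/4)(1 − e^(−4d/3)) = 0.75 × (1 − e^(-1.04)) = 0.75 × (1 − 0.353455) = 0.484909.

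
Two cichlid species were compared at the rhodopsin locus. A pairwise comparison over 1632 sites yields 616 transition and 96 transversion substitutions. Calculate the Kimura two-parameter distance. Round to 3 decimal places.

0.872

P = 616/1632 ≈ 0.377451 and Q = 96/1632 ≈ 0.058824.
Under the Kimura two-parameter model, d = −½ ln(1 − 2P − Q) − ¼ ln(1 − 2Q).
1 − 2P − Q = 0.186274, giving −½ ln(0.186274) = 0.840268.
1 − 2Q = 0.882352, giving −¼ ln(0.882352) = 0.031291.
d = 0.840268 + 0.031291 = 0.871559.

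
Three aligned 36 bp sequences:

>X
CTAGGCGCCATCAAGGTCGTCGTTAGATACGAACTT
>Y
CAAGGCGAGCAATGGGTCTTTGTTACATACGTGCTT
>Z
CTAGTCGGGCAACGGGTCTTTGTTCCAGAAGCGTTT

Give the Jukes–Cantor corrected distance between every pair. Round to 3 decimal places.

d(X,Y) = 0.493, d(X,Z) = 0.745, d(Y,Z) = 0.304

X–Y: 13/36 sites differ → p ≈ 0.361111, d = −0.75 ln(1 − 0.481481) = 0.492584 ≈ 0.493.
X–Z: 17/36 sites differ → p ≈ 0.472222, d = −0.75 ln(1 − 0.629629) = 0.744938 ≈ 0.745.
Y–Z: 9/36 sites differ → p = 0.25, d = −0.75 ln(1 − 0.333333) = 0.304098 ≈ 0.304.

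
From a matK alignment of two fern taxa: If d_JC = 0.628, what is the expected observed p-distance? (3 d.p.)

p = (3/4)(1 − e^(−4d/3)) = 0.75 × (1 − e^(-0.837333)) = 0.75 × (1 − 0.432863) = 0.425353.

0.425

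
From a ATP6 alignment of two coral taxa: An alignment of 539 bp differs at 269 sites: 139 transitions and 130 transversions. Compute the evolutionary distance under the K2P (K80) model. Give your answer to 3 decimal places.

P = 139/539 ≈ 0.257885 and Q = 130/539 ≈ 0.241187.
Under the Kimura two-parameter model, d = −½ ln(1 − 2P − Q) − ¼ ln(1 − 2Q).
1 − 2P − Q = 0.243043, giving −½ ln(0.243043) = 0.707258.
1 − 2Q = 0.517626, giving −¼ ln(0.517626) = 0.164626.
d = 0.707258 + 0.164626 = 0.871884.

0.872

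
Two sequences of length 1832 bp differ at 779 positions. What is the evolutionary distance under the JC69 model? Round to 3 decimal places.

p = 779/1832 ≈ 0.425218.
d = −(3/4) ln(1 − 4p/3) = −0.75 ln(1 − 0.566957) = −0.75 ln(0.433043)
  = −0.75 × (-0.836918) = 0.627689 substitutions/site.

0.628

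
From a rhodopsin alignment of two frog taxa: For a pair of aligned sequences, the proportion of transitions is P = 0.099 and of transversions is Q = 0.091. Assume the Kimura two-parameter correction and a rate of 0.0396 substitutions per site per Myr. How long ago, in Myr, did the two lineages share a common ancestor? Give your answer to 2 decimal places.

2.79

Under the Kimura two-parameter model, d = −½ ln(1 − 2P − Q) − ¼ ln(1 − 2Q).
1 − 2P − Q = 0.711, giving −½ ln(0.711) = 0.170541.
1 − 2Q = 0.818, giving −¼ ln(0.818) = 0.050223.
d = 0.170541 + 0.050223 = 0.220764.
Under a molecular clock d = 2μt, so t = d/(2μ) = 0.220764 / (2 × 0.0396) = 2.79 Myr.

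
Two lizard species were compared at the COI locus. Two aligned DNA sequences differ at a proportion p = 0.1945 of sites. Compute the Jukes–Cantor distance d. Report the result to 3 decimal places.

0.225

d = −(3/4) ln(1 − 4p/3) = −0.75 ln(1 − 0.259333) = −0.75 ln(0.740667)
  = −0.75 × (-0.300204) = 0.225153 substitutions/site.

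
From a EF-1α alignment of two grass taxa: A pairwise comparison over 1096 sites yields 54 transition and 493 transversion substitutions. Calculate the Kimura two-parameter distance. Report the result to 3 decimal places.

0.972

P = 54/1096 ≈ 0.04927 and Q = 493/1096 ≈ 0.449818.
Under the Kimura two-parameter model, d = −½ ln(1 − 2P − Q) − ¼ ln(1 − 2Q).
1 − 2P − Q = 0.451642, giving −½ ln(0.451642) = 0.397433.
1 − 2Q = 0.100364, giving −¼ ln(0.100364) = 0.574738.
d = 0.397433 + 0.574738 = 0.972171.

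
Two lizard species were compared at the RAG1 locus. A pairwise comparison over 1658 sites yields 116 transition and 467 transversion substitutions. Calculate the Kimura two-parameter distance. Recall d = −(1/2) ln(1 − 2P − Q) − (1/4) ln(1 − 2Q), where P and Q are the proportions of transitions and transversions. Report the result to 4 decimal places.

P = 116/1658 ≈ 0.069964 and Q = 467/1658 ≈ 0.281665.
Under the Kimura two-parameter model, d = −½ ln(1 − 2P − Q) − ¼ ln(1 − 2Q).
1 − 2P − Q = 0.578407, giving −½ ln(0.578407) = 0.273739.
1 − 2Q = 0.43667, giving −¼ ln(0.43667) = 0.207144.
d = 0.273739 + 0.207144 = 0.480883.

0.4809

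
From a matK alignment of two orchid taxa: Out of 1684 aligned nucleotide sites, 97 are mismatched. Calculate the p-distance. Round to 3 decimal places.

0.058

p = 97/1684 = 0.057600… ≈ 0.058 (to 3 d.p.).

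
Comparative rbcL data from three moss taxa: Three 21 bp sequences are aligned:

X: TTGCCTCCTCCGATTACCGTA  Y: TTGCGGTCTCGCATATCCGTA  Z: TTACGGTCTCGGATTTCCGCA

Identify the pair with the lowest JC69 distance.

Y and Z

X–Y: 7/21 differ, p = 0.333, d = 0.441.
X–Z: 7/21 differ, p = 0.333, d = 0.441.
Y–Z: 4/21 differ, p = 0.190, d = 0.220.
The smallest distance is between Y and Z.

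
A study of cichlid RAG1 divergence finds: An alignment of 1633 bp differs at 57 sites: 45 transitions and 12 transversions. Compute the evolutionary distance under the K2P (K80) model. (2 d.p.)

0.04

P = 45/1633 ≈ 0.027557 and Q = 12/1633 ≈ 0.007348.
Under the Kimura two-parameter model, d = −½ ln(1 − 2P − Q) − ¼ ln(1 − 2Q).
1 − 2P − Q = 0.937538, giving −½ ln(0.937538) = 0.032249.
1 − 2Q = 0.985304, giving −¼ ln(0.985304) = 0.003701.
d = 0.032249 + 0.003701 = 0.035950.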